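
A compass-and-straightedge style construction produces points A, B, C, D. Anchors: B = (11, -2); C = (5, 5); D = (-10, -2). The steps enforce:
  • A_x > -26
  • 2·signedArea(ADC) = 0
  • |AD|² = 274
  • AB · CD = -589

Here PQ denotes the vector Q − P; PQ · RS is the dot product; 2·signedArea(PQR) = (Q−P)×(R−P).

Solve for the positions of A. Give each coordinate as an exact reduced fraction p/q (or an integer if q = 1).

1. A_x = -25  [2·signedArea(ADC) = 0 ∩ AB · CD = -589]
2. A_y = -9  [2·signedArea(ADC) = 0 ∩ AB · CD = -589]
   → A = (-25, -9)

A = (-25, -9)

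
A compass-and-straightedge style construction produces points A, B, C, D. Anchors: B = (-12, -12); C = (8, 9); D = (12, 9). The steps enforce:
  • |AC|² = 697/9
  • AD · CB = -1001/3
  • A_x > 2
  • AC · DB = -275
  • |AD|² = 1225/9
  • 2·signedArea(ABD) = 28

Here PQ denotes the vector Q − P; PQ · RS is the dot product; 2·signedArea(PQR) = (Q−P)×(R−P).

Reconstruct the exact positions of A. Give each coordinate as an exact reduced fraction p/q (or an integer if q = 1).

1. A_x = 8/3  [AD · CB = -1001/3 ∩ AC · DB = -275]
2. A_y = 2  [AD · CB = -1001/3 ∩ AC · DB = -275]
   → A = (8/3, 2)

A = (8/3, 2)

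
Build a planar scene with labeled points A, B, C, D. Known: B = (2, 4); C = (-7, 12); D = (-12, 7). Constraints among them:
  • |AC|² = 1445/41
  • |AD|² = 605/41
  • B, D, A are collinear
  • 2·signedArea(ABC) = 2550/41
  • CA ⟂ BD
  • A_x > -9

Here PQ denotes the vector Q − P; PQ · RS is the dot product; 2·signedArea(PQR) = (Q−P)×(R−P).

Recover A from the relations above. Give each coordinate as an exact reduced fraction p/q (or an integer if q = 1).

1. A_x = -338/41  [B, D, A are collinear ∩ CA ⟂ BD]
2. A_y = 254/41  [B, D, A are collinear ∩ CA ⟂ BD]
   → A = (-338/41, 254/41)

A = (-338/41, 254/41)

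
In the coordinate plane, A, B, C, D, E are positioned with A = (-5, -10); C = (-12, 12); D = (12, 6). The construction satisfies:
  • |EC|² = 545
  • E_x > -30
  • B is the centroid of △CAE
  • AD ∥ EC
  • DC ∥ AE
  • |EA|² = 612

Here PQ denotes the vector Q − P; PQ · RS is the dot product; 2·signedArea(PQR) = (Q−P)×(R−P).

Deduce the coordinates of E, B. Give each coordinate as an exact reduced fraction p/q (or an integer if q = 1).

1. E_x = -29  [AD ∥ EC ∩ DC ∥ AE]
2. E_y = -4  [AD ∥ EC ∩ DC ∥ AE]
   → E = (-29, -4)
3. B_x = -46/3  [B is the centroid of △CAE]
4. B_y = -2/3  [B is the centroid of △CAE]
   → B = (-46/3, -2/3)

B = (-46/3, -2/3)
E = (-29, -4)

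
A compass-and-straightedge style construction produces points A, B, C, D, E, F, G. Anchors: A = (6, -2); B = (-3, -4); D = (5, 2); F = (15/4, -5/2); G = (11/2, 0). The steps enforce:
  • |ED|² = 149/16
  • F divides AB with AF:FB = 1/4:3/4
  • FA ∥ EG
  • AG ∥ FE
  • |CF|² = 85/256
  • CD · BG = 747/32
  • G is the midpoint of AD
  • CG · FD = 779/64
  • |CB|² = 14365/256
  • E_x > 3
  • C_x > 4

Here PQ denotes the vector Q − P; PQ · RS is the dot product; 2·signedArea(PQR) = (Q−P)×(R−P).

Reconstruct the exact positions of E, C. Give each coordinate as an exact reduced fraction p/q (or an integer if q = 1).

1. E_x = 13/4  [FA ∥ EG ∩ AG ∥ FE]
2. E_y = -1/2  [FA ∥ EG ∩ AG ∥ FE]
   → E = (13/4, -1/2)
3. C_x = 69/16  [CG · FD = 779/64 ∩ CD · BG = 747/32]
4. C_y = -19/8  [CG · FD = 779/64 ∩ CD · BG = 747/32]
   → C = (69/16, -19/8)

C = (69/16, -19/8)
E = (13/4, -1/2)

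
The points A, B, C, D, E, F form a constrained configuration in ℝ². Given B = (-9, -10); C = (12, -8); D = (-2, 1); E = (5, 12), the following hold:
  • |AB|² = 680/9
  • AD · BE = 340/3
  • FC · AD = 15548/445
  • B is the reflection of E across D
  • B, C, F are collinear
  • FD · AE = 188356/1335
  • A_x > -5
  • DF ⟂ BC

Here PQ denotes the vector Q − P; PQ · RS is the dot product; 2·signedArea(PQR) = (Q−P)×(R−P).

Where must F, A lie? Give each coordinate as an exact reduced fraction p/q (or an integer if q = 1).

1. F_x = -456/445  [B, C, F are collinear ∩ DF ⟂ BC]
2. F_y = -4112/445  [B, C, F are collinear ∩ DF ⟂ BC]
   → F = (-456/445, -4112/445)
3. A_x = -13/3  [AD · BE = 340/3 ∩ FD · AE = 188356/1335]
4. A_y = -8/3  [AD · BE = 340/3 ∩ FD · AE = 188356/1335]
   → A = (-13/3, -8/3)

A = (-13/3, -8/3)
F = (-456/445, -4112/445)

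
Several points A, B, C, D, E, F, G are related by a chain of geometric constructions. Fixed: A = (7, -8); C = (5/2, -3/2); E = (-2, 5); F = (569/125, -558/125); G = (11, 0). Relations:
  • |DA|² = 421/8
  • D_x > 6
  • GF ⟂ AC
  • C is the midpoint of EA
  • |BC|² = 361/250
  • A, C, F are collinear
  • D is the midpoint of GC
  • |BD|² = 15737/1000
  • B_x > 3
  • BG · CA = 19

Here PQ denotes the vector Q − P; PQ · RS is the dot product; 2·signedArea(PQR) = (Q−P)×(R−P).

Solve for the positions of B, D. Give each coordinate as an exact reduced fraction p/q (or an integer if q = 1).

1. B_x = 398/125  [line -9/2·x + 13/2·y + 61/2 = 0 ∩ |BC|² = 361/250]
2. B_y = -311/125  [line -9/2·x + 13/2·y + 61/2 = 0 ∩ |BC|² = 361/250]
   → B = (398/125, -311/125)
3. D_x = 27/4  [D is the midpoint of GC]
4. D_y = -3/4  [D is the midpoint of GC]
   → D = (27/4, -3/4)

B = (398/125, -311/125)
D = (27/4, -3/4)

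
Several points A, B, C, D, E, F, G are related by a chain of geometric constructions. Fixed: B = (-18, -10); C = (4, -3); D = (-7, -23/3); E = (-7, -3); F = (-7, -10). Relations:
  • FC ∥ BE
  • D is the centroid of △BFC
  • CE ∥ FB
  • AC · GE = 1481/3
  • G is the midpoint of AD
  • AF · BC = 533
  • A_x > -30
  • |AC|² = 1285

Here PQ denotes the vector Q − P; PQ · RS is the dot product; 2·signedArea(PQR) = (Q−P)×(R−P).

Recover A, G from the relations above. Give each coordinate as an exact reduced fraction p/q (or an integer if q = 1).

A = (-29, -17)
G = (-18, -37/3)

1. A_x = -29  [line -22·x + -7·y + -757 = 0 ∩ |AC|² = 1285]
2. A_y = -17  [line -22·x + -7·y + -757 = 0 ∩ |AC|² = 1285]
   → A = (-29, -17)
3. G_x = -18  [G is the midpoint of AD]
4. G_y = -37/3  [G is the midpoint of AD]
   → G = (-18, -37/3)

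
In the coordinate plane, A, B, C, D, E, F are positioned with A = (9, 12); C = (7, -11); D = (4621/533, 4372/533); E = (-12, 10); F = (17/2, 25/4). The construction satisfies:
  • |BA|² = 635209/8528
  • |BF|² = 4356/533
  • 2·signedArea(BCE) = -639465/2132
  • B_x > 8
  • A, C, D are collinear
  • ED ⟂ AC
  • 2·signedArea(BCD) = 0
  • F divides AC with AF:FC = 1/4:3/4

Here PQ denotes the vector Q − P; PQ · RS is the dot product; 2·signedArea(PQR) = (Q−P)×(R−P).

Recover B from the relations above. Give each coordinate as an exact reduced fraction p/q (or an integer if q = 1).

B = (8797/1066, 7253/2132)

1. B_x = 8797/1066  [2·signedArea(BCD) = 0 ∩ 2·signedArea(BCE) = -639465/2132]
2. B_y = 7253/2132  [2·signedArea(BCD) = 0 ∩ 2·signedArea(BCE) = -639465/2132]
   → B = (8797/1066, 7253/2132)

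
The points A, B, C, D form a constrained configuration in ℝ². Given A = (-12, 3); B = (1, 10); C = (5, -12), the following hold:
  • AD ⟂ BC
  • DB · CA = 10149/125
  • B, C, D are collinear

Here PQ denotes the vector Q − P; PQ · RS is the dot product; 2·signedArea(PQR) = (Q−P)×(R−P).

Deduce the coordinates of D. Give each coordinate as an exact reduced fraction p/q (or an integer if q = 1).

D = (227/125, 689/125)

1. D_x = 227/125  [B, C, D are collinear ∩ AD ⟂ BC]
2. D_y = 689/125  [B, C, D are collinear ∩ AD ⟂ BC]
   → D = (227/125, 689/125)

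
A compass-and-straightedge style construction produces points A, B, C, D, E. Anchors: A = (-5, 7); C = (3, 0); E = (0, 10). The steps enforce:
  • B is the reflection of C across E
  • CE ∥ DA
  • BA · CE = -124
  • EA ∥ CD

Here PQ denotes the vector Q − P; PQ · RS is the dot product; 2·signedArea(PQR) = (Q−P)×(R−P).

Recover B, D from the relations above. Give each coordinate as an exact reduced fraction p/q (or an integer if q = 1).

1. B_x = -3  [B is the reflection of C across E]
2. B_y = 20  [B is the reflection of C across E]
   → B = (-3, 20)
3. D_x = -2  [CE ∥ DA ∩ EA ∥ CD]
4. D_y = -3  [CE ∥ DA ∩ EA ∥ CD]
   → D = (-2, -3)

B = (-3, 20)
D = (-2, -3)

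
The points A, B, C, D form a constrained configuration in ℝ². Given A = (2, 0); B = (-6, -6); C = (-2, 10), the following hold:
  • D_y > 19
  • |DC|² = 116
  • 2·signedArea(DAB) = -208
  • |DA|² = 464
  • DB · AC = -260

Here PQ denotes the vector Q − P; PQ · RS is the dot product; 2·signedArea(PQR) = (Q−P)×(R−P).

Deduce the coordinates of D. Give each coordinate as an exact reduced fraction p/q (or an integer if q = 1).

D = (-6, 20)

1. D_x = -6  [DB · AC = -260 ∩ 2·signedArea(DAB) = -208]
2. D_y = 20  [DB · AC = -260 ∩ 2·signedArea(DAB) = -208]
   → D = (-6, 20)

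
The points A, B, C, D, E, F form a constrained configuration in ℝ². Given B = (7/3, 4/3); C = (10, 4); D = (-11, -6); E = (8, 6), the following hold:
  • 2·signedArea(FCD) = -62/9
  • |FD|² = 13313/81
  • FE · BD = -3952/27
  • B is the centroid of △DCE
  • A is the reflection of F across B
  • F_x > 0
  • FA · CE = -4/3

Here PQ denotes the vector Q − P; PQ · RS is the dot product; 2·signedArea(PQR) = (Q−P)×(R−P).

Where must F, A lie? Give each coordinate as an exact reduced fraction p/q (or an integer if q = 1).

A = (38/9, 26/9)
F = (4/9, -2/9)

1. F_x = 4/9  [FE · BD = -3952/27 ∩ 2·signedArea(FCD) = -62/9]
2. F_y = -2/9  [FE · BD = -3952/27 ∩ 2·signedArea(FCD) = -62/9]
   → F = (4/9, -2/9)
3. A_x = 38/9  [FA · CE = -4/3 ∩ A is the reflection of F across B]
4. A_y = 26/9  [FA · CE = -4/3 ∩ A is the reflection of F across B]
   → A = (38/9, 26/9)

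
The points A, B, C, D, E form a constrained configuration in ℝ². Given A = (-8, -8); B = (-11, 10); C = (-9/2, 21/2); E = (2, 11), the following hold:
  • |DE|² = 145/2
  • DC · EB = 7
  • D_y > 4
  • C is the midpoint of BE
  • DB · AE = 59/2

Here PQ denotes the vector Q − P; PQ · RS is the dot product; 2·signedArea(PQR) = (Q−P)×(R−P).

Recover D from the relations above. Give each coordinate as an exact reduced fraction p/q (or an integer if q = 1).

1. D_x = -7/2  [DB · AE = 59/2 ∩ DC · EB = 7]
2. D_y = 9/2  [DB · AE = 59/2 ∩ DC · EB = 7]
   → D = (-7/2, 9/2)

D = (-7/2, 9/2)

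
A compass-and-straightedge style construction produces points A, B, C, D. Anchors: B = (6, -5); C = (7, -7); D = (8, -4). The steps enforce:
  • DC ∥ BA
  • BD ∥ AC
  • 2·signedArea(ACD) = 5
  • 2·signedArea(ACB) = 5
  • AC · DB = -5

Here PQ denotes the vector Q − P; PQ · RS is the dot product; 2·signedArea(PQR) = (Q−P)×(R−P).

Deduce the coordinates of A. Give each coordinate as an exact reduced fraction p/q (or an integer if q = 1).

A = (5, -8)

1. A_x = 5  [BD ∥ AC ∩ DC ∥ BA]
2. A_y = -8  [BD ∥ AC ∩ DC ∥ BA]
   → A = (5, -8)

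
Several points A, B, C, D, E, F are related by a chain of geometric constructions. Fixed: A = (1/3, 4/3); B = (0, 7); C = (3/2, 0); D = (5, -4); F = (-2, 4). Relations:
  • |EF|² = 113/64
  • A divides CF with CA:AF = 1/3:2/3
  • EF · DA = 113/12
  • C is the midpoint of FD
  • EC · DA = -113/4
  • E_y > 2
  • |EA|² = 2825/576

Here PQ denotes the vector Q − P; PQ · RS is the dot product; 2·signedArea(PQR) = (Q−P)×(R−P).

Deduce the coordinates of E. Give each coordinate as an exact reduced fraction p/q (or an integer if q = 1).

1. E_x = -9/8  [line 14/3·x + -16/3·y + 85/4 = 0 ∩ |EF|² = 113/64]
2. E_y = 3  [line 14/3·x + -16/3·y + 85/4 = 0 ∩ |EF|² = 113/64]
   → E = (-9/8, 3)

E = (-9/8, 3)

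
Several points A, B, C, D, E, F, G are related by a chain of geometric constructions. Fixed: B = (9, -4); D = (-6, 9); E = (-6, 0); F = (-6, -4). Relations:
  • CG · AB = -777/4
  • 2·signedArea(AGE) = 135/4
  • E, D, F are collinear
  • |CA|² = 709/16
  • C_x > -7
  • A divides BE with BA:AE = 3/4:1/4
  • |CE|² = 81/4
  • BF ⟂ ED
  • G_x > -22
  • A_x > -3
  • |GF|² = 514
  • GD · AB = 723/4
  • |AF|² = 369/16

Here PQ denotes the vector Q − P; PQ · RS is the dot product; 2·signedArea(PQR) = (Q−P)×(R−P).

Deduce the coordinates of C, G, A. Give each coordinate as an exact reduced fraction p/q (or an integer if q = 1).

1. A_x = -9/4  [A divides BE with BA:AE = 3/4:1/4]
2. A_y = -1  [A divides BE with BA:AE = 3/4:1/4]
   → A = (-9/4, -1)
3. G_x = -21  [GD · AB = 723/4 ∩ 2·signedArea(AGE) = 135/4]
4. G_y = 13  [GD · AB = 723/4 ∩ 2·signedArea(AGE) = 135/4]
   → G = (-21, 13)
5. C_x = -6  [line -45/4·x + 3·y + -81 = 0 ∩ |CA|² = 709/16]
6. C_y = 9/2  [line -45/4·x + 3·y + -81 = 0 ∩ |CA|² = 709/16]
   → C = (-6, 9/2)

A = (-9/4, -1)
C = (-6, 9/2)
G = (-21, 13)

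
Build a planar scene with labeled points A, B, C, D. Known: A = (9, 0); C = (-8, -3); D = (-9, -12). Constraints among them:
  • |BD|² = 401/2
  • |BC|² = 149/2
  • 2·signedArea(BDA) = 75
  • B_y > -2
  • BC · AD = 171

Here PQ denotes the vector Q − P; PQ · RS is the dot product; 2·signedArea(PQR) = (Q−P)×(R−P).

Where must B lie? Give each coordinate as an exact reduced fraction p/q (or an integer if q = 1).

1. B_x = 1/2  [BC · AD = 171 ∩ 2·signedArea(BDA) = 75]
2. B_y = -3/2  [BC · AD = 171 ∩ 2·signedArea(BDA) = 75]
   → B = (1/2, -3/2)

B = (1/2, -3/2)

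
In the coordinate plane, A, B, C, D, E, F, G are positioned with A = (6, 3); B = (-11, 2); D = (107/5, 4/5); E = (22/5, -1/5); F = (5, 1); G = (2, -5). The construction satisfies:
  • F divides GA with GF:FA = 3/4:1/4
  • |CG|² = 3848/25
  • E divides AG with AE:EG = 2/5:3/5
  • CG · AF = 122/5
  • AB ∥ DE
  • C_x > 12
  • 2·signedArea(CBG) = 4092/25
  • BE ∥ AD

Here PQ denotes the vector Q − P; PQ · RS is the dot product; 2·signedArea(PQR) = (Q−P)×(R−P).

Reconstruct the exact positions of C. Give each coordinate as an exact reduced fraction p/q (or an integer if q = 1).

1. C_x = 304/25  [2·signedArea(CBG) = 4092/25 ∩ CG · AF = 122/5]
2. C_y = 53/25  [2·signedArea(CBG) = 4092/25 ∩ CG · AF = 122/5]
   → C = (304/25, 53/25)

C = (304/25, 53/25)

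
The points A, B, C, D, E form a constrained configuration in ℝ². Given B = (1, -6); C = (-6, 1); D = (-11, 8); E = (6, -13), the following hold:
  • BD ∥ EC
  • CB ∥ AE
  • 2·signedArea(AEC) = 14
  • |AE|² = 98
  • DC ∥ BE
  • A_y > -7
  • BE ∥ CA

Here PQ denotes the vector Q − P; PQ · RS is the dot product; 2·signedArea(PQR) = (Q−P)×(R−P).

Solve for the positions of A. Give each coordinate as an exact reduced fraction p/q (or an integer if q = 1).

A = (-1, -6)

1. A_x = -1  [CB ∥ AE ∩ BE ∥ CA]
2. A_y = -6  [CB ∥ AE ∩ BE ∥ CA]
   → A = (-1, -6)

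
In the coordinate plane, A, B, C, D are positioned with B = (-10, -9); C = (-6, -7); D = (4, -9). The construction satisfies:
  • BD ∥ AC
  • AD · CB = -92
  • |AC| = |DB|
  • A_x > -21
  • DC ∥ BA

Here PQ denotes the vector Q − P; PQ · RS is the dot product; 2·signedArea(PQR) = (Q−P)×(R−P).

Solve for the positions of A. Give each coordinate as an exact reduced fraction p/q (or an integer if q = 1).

A = (-20, -7)

1. A_x = -20  [BD ∥ AC ∩ DC ∥ BA]
2. A_y = -7  [BD ∥ AC ∩ DC ∥ BA]
   → A = (-20, -7)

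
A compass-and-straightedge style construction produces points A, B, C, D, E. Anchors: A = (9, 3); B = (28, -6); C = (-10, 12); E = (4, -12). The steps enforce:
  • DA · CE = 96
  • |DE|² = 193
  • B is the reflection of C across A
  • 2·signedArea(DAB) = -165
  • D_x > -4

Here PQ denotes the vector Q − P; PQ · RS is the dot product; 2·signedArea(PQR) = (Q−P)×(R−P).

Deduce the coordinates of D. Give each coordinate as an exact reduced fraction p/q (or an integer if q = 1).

D = (-3, 0)

1. D_x = -3  [DA · CE = 96 ∩ 2·signedArea(DAB) = -165]
2. D_y = 0  [DA · CE = 96 ∩ 2·signedArea(DAB) = -165]
   → D = (-3, 0)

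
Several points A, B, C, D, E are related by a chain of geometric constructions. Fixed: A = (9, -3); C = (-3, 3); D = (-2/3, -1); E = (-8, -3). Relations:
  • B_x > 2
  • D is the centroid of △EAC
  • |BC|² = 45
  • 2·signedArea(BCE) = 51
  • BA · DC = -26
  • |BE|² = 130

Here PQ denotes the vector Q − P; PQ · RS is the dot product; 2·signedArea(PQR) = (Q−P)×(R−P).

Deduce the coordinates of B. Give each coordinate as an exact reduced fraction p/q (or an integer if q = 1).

B = (3, 0)

1. B_x = 3  [2·signedArea(BCE) = 51 ∩ BA · DC = -26]
2. B_y = 0  [2·signedArea(BCE) = 51 ∩ BA · DC = -26]
   → B = (3, 0)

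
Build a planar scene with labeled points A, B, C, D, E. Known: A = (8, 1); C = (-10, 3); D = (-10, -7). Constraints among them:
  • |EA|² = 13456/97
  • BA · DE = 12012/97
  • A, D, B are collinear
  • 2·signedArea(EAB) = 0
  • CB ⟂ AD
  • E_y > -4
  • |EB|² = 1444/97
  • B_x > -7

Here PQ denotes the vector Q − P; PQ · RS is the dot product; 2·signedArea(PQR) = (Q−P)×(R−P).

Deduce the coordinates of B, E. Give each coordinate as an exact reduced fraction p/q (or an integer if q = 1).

B = (-610/97, -519/97)
E = (-268/97, -367/97)

1. B_x = -610/97  [A, D, B are collinear ∩ CB ⟂ AD]
2. B_y = -519/97  [A, D, B are collinear ∩ CB ⟂ AD]
   → B = (-610/97, -519/97)
3. E_x = -268/97  [2·signedArea(EAB) = 0 ∩ BA · DE = 12012/97]
4. E_y = -367/97  [2·signedArea(EAB) = 0 ∩ BA · DE = 12012/97]
   → E = (-268/97, -367/97)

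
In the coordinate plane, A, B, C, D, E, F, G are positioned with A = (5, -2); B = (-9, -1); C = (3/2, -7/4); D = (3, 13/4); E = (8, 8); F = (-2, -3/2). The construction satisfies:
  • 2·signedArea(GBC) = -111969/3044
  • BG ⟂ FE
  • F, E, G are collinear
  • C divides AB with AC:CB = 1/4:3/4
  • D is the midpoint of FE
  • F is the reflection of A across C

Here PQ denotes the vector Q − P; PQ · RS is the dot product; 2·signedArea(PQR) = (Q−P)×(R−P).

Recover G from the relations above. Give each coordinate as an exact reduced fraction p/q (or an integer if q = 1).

G = (-4132/761, -3621/761)

1. G_x = -4132/761  [F, E, G are collinear ∩ BG ⟂ FE]
2. G_y = -3621/761  [F, E, G are collinear ∩ BG ⟂ FE]
   → G = (-4132/761, -3621/761)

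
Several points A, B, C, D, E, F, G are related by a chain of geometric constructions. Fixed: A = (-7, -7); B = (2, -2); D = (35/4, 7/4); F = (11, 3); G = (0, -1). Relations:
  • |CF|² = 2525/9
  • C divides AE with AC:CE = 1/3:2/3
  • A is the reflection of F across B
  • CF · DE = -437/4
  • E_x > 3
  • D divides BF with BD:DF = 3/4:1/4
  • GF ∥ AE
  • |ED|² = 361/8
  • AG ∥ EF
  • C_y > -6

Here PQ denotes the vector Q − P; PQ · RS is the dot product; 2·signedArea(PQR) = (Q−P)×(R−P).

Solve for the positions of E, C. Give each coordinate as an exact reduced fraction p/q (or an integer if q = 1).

C = (-10/3, -17/3)
E = (4, -3)

1. E_x = 4  [AG ∥ EF ∩ GF ∥ AE]
2. E_y = -3  [AG ∥ EF ∩ GF ∥ AE]
   → E = (4, -3)
3. C_x = -10/3  [C divides AE with AC:CE = 1/3:2/3]
4. C_y = -17/3  [C divides AE with AC:CE = 1/3:2/3]
   → C = (-10/3, -17/3)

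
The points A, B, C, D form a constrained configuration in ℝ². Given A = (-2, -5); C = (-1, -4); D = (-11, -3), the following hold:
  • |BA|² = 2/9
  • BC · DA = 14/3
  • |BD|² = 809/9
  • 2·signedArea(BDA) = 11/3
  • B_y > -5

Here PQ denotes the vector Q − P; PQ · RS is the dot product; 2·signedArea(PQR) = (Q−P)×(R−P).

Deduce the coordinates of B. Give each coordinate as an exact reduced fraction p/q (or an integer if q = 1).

B = (-5/3, -14/3)

1. B_x = -5/3  [2·signedArea(BDA) = 11/3 ∩ BC · DA = 14/3]
2. B_y = -14/3  [2·signedArea(BDA) = 11/3 ∩ BC · DA = 14/3]
   → B = (-5/3, -14/3)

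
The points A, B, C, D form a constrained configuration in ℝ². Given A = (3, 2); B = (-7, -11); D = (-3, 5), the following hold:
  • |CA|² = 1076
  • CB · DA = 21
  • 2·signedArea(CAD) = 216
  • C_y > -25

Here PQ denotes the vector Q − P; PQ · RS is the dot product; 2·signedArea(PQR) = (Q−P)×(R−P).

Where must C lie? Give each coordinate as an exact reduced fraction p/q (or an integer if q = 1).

1. C_x = -17  [2·signedArea(CAD) = 216 ∩ CB · DA = 21]
2. C_y = -24  [2·signedArea(CAD) = 216 ∩ CB · DA = 21]
   → C = (-17, -24)

C = (-17, -24)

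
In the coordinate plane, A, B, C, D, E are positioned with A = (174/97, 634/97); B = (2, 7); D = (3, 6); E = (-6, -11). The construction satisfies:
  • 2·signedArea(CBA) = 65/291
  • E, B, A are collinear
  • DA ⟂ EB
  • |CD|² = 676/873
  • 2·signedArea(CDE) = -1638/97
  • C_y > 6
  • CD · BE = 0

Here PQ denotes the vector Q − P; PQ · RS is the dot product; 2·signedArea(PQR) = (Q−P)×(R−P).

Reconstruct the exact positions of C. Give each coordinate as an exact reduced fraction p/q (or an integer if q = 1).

C = (213/97, 1850/291)

1. C_x = 213/97  [CD · BE = 0 ∩ 2·signedArea(CDE) = -1638/97]
2. C_y = 1850/291  [CD · BE = 0 ∩ 2·signedArea(CDE) = -1638/97]
   → C = (213/97, 1850/291)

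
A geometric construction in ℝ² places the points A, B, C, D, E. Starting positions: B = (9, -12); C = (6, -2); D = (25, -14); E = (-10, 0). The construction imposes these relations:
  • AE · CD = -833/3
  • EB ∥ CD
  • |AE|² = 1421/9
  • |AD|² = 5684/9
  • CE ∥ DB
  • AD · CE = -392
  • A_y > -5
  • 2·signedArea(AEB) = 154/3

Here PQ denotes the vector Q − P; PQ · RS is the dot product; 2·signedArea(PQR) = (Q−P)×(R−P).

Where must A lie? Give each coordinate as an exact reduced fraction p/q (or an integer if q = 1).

A = (5/3, -14/3)

1. A_x = 5/3  [2·signedArea(AEB) = 154/3 ∩ AE · CD = -833/3]
2. A_y = -14/3  [2·signedArea(AEB) = 154/3 ∩ AE · CD = -833/3]
   → A = (5/3, -14/3)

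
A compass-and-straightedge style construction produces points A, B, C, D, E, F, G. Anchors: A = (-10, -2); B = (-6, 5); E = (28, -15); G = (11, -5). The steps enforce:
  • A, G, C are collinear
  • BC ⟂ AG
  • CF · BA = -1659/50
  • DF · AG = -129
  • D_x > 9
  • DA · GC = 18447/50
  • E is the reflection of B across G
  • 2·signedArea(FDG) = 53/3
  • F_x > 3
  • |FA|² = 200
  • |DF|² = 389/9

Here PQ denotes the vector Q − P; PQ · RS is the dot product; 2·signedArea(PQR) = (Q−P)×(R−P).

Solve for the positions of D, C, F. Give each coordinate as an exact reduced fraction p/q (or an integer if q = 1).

1. C_x = -353/50  [A, G, C are collinear ∩ BC ⟂ AG]
2. C_y = -121/50  [A, G, C are collinear ∩ BC ⟂ AG]
   → C = (-353/50, -121/50)
3. F_x = 4  [line -4·x + -7·y + -12 = 0 ∩ |FA|² = 200]
4. F_y = -4  [line -4·x + -7·y + -12 = 0 ∩ |FA|² = 200]
   → F = (4, -4)
5. D_x = 29/3  [DA · GC = 18447/50 ∩ 2·signedArea(FDG) = 53/3]
6. D_y = -22/3  [DA · GC = 18447/50 ∩ 2·signedArea(FDG) = 53/3]
   → D = (29/3, -22/3)

C = (-353/50, -121/50)
D = (29/3, -22/3)
F = (4, -4)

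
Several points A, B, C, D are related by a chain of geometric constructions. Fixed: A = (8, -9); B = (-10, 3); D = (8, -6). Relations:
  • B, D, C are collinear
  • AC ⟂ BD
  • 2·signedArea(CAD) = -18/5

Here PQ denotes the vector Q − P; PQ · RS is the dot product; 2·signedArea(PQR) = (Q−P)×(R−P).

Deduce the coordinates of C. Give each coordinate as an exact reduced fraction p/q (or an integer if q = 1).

C = (46/5, -33/5)

1. C_x = 46/5  [B, D, C are collinear ∩ AC ⟂ BD]
2. C_y = -33/5  [B, D, C are collinear ∩ AC ⟂ BD]
   → C = (46/5, -33/5)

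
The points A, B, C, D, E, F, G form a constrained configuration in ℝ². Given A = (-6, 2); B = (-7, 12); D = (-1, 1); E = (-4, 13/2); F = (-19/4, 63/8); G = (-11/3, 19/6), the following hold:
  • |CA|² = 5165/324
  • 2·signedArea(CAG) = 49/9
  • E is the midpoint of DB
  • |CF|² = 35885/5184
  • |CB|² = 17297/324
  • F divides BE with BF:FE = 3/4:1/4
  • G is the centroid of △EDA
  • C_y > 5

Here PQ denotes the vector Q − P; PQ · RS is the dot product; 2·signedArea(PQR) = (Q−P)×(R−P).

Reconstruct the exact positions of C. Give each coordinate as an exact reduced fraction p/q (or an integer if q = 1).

C = (-35/9, 97/18)

1. C_x = -35/9  [line -7/6·x + 7/3·y + -154/9 = 0 ∩ |CA|² = 5165/324]
2. C_y = 97/18  [line -7/6·x + 7/3·y + -154/9 = 0 ∩ |CA|² = 5165/324]
   → C = (-35/9, 97/18)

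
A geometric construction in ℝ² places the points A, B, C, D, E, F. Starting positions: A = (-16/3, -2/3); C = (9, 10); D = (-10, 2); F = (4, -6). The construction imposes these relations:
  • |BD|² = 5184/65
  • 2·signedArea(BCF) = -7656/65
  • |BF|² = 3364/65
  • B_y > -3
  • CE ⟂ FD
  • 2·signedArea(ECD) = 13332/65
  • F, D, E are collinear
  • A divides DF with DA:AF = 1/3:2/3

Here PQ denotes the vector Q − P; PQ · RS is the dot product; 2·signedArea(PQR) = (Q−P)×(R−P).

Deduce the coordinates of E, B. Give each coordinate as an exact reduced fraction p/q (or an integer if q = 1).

B = (-146/65, -158/65)
E = (57/65, -274/65)

1. E_x = 57/65  [F, D, E are collinear ∩ CE ⟂ FD]
2. E_y = -274/65  [F, D, E are collinear ∩ CE ⟂ FD]
   → E = (57/65, -274/65)
3. B_x = -146/65  [line 16·x + -5·y + 1546/65 = 0 ∩ |BF|² = 3364/65]
4. B_y = -158/65  [line 16·x + -5·y + 1546/65 = 0 ∩ |BF|² = 3364/65]
   → B = (-146/65, -158/65)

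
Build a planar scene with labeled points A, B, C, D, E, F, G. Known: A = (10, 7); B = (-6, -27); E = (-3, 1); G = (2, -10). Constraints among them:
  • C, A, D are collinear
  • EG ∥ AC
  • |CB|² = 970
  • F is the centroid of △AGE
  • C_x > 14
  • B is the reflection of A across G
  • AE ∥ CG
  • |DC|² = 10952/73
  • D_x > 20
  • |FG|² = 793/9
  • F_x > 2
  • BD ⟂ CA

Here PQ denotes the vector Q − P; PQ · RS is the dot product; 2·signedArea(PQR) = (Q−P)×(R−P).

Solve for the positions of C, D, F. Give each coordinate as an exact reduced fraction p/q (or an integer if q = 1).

C = (15, -4)
D = (1465/73, -1106/73)
F = (3, -2/3)

1. C_x = 15  [AE ∥ CG ∩ EG ∥ AC]
2. C_y = -4  [AE ∥ CG ∩ EG ∥ AC]
   → C = (15, -4)
3. D_x = 1465/73  [C, A, D are collinear ∩ BD ⟂ CA]
4. D_y = -1106/73  [C, A, D are collinear ∩ BD ⟂ CA]
   → D = (1465/73, -1106/73)
5. F_x = 3  [F is the centroid of △AGE]
6. F_y = -2/3  [F is the centroid of △AGE]
   → F = (3, -2/3)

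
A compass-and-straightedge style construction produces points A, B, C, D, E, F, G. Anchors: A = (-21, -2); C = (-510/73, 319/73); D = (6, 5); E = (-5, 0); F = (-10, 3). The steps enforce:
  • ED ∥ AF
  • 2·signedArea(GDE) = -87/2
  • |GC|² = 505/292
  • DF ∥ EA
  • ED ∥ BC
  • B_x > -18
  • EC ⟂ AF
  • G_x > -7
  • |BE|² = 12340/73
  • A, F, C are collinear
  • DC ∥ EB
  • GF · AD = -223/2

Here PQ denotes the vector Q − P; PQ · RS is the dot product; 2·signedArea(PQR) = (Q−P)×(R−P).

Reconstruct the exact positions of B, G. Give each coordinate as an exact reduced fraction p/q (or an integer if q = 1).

B = (-1313/73, -46/73)
G = (-6, 7/2)

1. B_x = -1313/73  [ED ∥ BC ∩ DC ∥ EB]
2. B_y = -46/73  [ED ∥ BC ∩ DC ∥ EB]
   → B = (-1313/73, -46/73)
3. G_x = -6  [2·signedArea(GDE) = -87/2 ∩ GF · AD = -223/2]
4. G_y = 7/2  [2·signedArea(GDE) = -87/2 ∩ GF · AD = -223/2]
   → G = (-6, 7/2)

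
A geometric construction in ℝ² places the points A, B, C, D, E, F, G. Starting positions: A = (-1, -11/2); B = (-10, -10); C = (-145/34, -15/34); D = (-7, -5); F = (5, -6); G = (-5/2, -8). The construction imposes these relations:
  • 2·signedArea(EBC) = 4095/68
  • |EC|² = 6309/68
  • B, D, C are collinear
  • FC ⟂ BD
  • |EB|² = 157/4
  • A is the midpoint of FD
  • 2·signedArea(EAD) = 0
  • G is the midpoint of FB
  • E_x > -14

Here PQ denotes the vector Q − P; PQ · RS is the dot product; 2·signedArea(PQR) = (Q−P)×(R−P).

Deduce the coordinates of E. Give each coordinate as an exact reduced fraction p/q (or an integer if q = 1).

E = (-13, -9/2)

1. E_x = -13  [2·signedArea(EAD) = 0 ∩ 2·signedArea(EBC) = 4095/68]
2. E_y = -9/2  [2·signedArea(EAD) = 0 ∩ 2·signedArea(EBC) = 4095/68]
   → E = (-13, -9/2)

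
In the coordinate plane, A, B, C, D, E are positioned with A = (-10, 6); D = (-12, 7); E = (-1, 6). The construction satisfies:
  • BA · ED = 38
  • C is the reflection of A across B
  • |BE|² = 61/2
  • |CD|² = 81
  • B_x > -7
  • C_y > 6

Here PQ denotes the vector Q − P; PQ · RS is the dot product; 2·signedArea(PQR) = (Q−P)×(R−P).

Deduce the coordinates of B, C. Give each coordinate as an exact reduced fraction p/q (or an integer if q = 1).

B = (-13/2, 13/2)
C = (-3, 7)

1. B_x = -13/2  [line 11·x + -1·y + 78 = 0 ∩ |BE|² = 61/2]
2. B_y = 13/2  [line 11·x + -1·y + 78 = 0 ∩ |BE|² = 61/2]
   → B = (-13/2, 13/2)
3. C_x = -3  [C is the reflection of A across B]
4. C_y = 7  [C is the reflection of A across B]
   → C = (-3, 7)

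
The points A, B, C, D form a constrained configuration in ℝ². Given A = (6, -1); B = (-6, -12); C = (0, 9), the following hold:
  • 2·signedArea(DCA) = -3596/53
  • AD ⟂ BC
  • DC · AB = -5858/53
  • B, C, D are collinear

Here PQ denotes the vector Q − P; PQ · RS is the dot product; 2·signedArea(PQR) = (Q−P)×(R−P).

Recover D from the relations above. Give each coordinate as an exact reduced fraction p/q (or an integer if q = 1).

1. D_x = -116/53  [B, C, D are collinear ∩ AD ⟂ BC]
2. D_y = 71/53  [B, C, D are collinear ∩ AD ⟂ BC]
   → D = (-116/53, 71/53)

D = (-116/53, 71/53)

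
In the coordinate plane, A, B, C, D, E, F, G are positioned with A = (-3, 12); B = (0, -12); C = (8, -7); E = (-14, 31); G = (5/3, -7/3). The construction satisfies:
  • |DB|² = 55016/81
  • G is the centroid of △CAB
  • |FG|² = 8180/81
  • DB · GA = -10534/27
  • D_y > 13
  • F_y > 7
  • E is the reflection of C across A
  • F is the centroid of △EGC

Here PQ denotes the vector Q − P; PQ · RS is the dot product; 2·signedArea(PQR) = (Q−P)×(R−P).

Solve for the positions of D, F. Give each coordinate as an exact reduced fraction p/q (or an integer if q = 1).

D = (-46/9, 122/9)
F = (-13/9, 65/9)

1. D_x = -46/9  [line 14/3·x + -43/3·y + 5890/27 = 0 ∩ |DB|² = 55016/81]
2. D_y = 122/9  [line 14/3·x + -43/3·y + 5890/27 = 0 ∩ |DB|² = 55016/81]
   → D = (-46/9, 122/9)
3. F_x = -13/9  [F is the centroid of △EGC]
4. F_y = 65/9  [F is the centroid of △EGC]
   → F = (-13/9, 65/9)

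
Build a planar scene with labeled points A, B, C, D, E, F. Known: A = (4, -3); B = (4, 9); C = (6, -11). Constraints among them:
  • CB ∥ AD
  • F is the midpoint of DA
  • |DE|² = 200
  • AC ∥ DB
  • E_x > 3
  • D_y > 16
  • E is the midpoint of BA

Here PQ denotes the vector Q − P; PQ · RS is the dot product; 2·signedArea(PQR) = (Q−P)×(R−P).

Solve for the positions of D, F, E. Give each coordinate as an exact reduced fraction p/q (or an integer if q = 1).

D = (2, 17)
E = (4, 3)
F = (3, 7)

1. D_x = 2  [AC ∥ DB ∩ CB ∥ AD]
2. D_y = 17  [AC ∥ DB ∩ CB ∥ AD]
   → D = (2, 17)
3. F_x = 3  [F is the midpoint of DA]
4. F_y = 7  [F is the midpoint of DA]
   → F = (3, 7)
5. E_x = 4  [E is the midpoint of BA]
6. E_y = 3  [E is the midpoint of BA]
   → E = (4, 3)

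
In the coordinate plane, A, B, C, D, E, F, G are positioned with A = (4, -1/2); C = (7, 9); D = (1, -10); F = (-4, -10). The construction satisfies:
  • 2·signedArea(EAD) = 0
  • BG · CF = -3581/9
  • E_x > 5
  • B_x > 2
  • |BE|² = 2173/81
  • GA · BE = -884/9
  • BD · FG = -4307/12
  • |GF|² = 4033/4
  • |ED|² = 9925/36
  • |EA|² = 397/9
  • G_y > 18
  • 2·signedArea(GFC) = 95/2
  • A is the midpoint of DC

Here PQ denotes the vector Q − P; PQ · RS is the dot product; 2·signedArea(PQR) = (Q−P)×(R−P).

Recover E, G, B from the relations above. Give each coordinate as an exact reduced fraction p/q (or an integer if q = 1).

1. E_x = 6  [line 19/2·x + -3·y + -79/2 = 0 ∩ |ED|² = 9925/36]
2. E_y = 35/6  [line 19/2·x + -3·y + -79/2 = 0 ∩ |ED|² = 9925/36]
   → E = (6, 35/6)
3. G_x = 10  [line -19·x + 11·y + -27/2 = 0 ∩ |GF|² = 4033/4]
4. G_y = 37/2  [line -19·x + 11·y + -27/2 = 0 ∩ |GF|² = 4033/4]
   → G = (10, 37/2)
5. B_x = 3  [GA · BE = -884/9 ∩ BG · CF = -3581/9]
6. B_y = 29/18  [GA · BE = -884/9 ∩ BG · CF = -3581/9]
   → B = (3, 29/18)

B = (3, 29/18)
E = (6, 35/6)
G = (10, 37/2)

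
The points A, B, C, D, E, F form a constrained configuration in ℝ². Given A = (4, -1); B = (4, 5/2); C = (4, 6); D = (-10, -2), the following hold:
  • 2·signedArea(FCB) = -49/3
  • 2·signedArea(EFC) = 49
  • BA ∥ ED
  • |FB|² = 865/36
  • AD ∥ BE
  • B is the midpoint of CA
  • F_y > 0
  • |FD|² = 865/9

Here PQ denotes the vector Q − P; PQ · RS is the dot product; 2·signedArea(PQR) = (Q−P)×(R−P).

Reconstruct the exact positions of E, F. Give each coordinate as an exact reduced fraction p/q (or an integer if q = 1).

1. E_x = -10  [BA ∥ ED ∩ AD ∥ BE]
2. E_y = 3/2  [BA ∥ ED ∩ AD ∥ BE]
   → E = (-10, 3/2)
3. F_x = -2/3  [2·signedArea(FCB) = -49/3 ∩ 2·signedArea(EFC) = 49]
4. F_y = 1  [2·signedArea(FCB) = -49/3 ∩ 2·signedArea(EFC) = 49]
   → F = (-2/3, 1)

E = (-10, 3/2)
F = (-2/3, 1)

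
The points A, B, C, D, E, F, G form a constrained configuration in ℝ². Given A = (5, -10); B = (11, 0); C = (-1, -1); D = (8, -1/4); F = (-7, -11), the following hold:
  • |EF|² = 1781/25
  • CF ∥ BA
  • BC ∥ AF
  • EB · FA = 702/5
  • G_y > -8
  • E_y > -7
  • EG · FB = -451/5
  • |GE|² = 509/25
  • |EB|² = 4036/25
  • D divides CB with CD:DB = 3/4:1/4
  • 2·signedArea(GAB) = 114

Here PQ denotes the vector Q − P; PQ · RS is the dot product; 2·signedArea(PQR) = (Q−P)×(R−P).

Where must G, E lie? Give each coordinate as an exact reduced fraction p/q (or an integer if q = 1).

E = (-1/5, -6)
G = (-23/5, -7)

1. E_x = -1/5  [line -12·x + -1·y + -42/5 = 0 ∩ |EF|² = 1781/25]
2. E_y = -6  [line -12·x + -1·y + -42/5 = 0 ∩ |EF|² = 1781/25]
   → E = (-1/5, -6)
3. G_x = -23/5  [2·signedArea(GAB) = 114 ∩ EG · FB = -451/5]
4. G_y = -7  [2·signedArea(GAB) = 114 ∩ EG · FB = -451/5]
   → G = (-23/5, -7)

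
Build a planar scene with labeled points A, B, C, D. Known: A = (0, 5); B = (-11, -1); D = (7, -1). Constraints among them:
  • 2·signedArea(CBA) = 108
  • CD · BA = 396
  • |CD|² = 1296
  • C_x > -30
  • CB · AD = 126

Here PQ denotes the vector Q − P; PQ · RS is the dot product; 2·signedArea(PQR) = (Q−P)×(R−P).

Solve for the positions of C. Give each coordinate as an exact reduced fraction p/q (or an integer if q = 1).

C = (-29, -1)

1. C_x = -29  [CD · BA = 396 ∩ 2·signedArea(CBA) = 108]
2. C_y = -1  [CD · BA = 396 ∩ 2·signedArea(CBA) = 108]
   → C = (-29, -1)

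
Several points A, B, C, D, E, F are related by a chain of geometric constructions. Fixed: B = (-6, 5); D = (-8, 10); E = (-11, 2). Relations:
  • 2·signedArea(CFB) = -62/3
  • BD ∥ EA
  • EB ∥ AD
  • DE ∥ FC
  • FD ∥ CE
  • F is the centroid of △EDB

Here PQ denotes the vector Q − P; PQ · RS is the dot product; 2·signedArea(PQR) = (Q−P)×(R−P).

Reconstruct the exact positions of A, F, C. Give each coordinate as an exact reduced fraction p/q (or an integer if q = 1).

1. A_x = -13  [EB ∥ AD ∩ BD ∥ EA]
2. A_y = 7  [EB ∥ AD ∩ BD ∥ EA]
   → A = (-13, 7)
3. F_x = -25/3  [F is the centroid of △EDB]
4. F_y = 17/3  [F is the centroid of △EDB]
   → F = (-25/3, 17/3)
5. C_x = -34/3  [FD ∥ CE ∩ DE ∥ FC]
6. C_y = -7/3  [FD ∥ CE ∩ DE ∥ FC]
   → C = (-34/3, -7/3)

A = (-13, 7)
C = (-34/3, -7/3)
F = (-25/3, 17/3)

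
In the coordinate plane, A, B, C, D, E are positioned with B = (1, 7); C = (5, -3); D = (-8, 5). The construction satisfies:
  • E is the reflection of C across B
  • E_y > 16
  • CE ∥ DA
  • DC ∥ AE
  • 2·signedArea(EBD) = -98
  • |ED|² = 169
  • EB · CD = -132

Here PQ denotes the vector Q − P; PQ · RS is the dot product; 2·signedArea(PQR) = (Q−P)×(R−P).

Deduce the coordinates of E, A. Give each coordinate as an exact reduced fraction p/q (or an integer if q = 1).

1. E_x = -3  [E is the reflection of C across B]
2. E_y = 17  [E is the reflection of C across B]
   → E = (-3, 17)
3. A_x = -16  [DC ∥ AE ∩ CE ∥ DA]
4. A_y = 25  [DC ∥ AE ∩ CE ∥ DA]
   → A = (-16, 25)

A = (-16, 25)
E = (-3, 17)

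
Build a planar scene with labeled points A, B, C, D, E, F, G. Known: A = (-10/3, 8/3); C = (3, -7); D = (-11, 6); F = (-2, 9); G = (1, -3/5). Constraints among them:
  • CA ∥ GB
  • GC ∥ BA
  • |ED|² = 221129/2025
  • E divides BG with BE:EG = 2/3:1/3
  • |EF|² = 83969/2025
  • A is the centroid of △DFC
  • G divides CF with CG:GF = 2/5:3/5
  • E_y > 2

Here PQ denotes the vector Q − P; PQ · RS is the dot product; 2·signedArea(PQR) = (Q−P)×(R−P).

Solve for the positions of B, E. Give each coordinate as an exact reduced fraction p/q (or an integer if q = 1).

B = (-16/3, 136/15)
E = (-10/9, 118/45)

1. B_x = -16/3  [GC ∥ BA ∩ CA ∥ GB]
2. B_y = 136/15  [GC ∥ BA ∩ CA ∥ GB]
   → B = (-16/3, 136/15)
3. E_x = -10/9  [E divides BG with BE:EG = 2/3:1/3]
4. E_y = 118/45  [E divides BG with BE:EG = 2/3:1/3]
   → E = (-10/9, 118/45)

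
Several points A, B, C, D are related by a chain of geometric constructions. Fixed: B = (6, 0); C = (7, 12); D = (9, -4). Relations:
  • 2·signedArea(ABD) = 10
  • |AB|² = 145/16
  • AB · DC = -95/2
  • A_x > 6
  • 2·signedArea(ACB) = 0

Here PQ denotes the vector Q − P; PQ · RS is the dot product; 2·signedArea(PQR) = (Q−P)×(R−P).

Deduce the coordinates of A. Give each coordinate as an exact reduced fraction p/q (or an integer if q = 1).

A = (25/4, 3)

1. A_x = 25/4  [2·signedArea(ACB) = 0 ∩ 2·signedArea(ABD) = 10]
2. A_y = 3  [2·signedArea(ACB) = 0 ∩ 2·signedArea(ABD) = 10]
   → A = (25/4, 3)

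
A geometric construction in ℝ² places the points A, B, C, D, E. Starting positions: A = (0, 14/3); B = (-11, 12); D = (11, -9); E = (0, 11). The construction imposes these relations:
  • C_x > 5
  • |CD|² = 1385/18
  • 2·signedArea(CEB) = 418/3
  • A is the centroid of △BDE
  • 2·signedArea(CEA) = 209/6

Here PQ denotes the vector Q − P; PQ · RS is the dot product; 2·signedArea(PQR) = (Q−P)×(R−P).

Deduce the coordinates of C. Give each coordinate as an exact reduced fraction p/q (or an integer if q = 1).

1. C_x = 11/2  [2·signedArea(CEA) = 209/6 ∩ 2·signedArea(CEB) = 418/3]
2. C_y = -13/6  [2·signedArea(CEA) = 209/6 ∩ 2·signedArea(CEB) = 418/3]
   → C = (11/2, -13/6)

C = (11/2, -13/6)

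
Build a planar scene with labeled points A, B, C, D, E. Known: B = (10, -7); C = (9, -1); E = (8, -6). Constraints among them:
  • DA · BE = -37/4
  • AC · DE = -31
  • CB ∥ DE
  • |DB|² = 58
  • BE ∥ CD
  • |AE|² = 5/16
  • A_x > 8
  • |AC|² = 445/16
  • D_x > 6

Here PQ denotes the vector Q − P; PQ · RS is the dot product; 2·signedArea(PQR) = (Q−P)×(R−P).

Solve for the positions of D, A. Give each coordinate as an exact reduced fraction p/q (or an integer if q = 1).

1. D_x = 7  [CB ∥ DE ∩ BE ∥ CD]
2. D_y = 0  [CB ∥ DE ∩ BE ∥ CD]
   → D = (7, 0)
3. A_x = 17/2  [AC · DE = -31 ∩ DA · BE = -37/4]
4. A_y = -25/4  [AC · DE = -31 ∩ DA · BE = -37/4]
   → A = (17/2, -25/4)

A = (17/2, -25/4)
D = (7, 0)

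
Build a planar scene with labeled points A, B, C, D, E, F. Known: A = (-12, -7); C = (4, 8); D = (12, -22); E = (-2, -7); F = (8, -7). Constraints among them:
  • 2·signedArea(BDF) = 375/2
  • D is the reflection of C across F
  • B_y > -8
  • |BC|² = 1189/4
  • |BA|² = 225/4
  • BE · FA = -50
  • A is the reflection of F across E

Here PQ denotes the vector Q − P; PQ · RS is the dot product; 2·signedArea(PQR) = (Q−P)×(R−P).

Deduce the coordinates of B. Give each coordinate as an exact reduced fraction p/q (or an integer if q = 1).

B = (-9/2, -7)

1. B_x = -9/2  [2·signedArea(BDF) = 375/2 ∩ BE · FA = -50]
2. B_y = -7  [2·signedArea(BDF) = 375/2 ∩ BE · FA = -50]
   → B = (-9/2, -7)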